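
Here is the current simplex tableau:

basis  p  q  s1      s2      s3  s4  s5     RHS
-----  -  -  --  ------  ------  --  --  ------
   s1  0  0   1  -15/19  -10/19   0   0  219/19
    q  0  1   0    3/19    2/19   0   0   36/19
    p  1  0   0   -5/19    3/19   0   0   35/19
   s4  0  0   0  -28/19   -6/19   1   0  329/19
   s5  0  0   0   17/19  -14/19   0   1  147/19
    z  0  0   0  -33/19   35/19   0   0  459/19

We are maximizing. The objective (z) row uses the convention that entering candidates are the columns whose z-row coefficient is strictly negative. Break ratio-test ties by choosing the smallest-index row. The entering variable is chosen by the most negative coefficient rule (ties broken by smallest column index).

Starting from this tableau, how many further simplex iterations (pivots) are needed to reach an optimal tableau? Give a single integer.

pivot: s2 in, s5 out → z = 666/17
No improving column remains; optimal.

1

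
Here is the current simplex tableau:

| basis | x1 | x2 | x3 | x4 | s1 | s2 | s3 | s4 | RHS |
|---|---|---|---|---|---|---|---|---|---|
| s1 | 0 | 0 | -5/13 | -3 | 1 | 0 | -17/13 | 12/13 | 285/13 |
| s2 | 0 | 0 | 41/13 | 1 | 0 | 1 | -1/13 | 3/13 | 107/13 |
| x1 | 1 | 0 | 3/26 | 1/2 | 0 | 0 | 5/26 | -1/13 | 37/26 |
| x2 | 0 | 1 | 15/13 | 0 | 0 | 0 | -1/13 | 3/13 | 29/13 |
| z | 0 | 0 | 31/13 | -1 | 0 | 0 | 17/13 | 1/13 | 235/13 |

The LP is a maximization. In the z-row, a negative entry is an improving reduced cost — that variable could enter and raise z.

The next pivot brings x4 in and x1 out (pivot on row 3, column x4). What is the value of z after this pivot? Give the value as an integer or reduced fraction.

272/13

Minimum ratio for x4: (37/26)/(1/2) = 37/13.
z changes by −(z-row coeff of x4)·ratio = −(-1)·(37/13) = 37/13.
New z = 235/13 + (37/13) = 272/13.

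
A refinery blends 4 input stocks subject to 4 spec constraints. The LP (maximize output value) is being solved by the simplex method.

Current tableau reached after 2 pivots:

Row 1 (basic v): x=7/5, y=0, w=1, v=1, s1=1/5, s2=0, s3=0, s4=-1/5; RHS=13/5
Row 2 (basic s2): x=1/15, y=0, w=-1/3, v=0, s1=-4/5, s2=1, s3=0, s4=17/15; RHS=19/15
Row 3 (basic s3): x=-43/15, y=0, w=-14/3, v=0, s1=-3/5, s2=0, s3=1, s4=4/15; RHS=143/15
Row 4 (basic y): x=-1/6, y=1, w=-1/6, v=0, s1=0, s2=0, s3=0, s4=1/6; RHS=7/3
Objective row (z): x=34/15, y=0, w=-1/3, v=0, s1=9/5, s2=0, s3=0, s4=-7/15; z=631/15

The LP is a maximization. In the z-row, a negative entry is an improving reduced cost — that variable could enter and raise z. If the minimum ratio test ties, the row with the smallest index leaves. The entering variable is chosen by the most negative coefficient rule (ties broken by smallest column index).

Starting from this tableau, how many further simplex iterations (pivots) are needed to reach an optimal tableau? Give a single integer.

pivot: s4 in, s2 out → z = 724/17
pivot: w in, v out → z = 44
No improving column remains; optimal.

2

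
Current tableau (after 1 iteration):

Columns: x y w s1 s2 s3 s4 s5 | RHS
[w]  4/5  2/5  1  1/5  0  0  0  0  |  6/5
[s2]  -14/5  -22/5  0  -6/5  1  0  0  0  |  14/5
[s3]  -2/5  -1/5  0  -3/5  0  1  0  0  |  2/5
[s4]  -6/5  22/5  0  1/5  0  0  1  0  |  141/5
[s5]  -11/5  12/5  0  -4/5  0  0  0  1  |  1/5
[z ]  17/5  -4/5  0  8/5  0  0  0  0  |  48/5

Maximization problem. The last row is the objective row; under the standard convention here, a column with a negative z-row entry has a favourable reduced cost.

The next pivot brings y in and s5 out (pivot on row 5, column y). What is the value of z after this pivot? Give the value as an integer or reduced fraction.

Minimum ratio for y: (1/5)/(12/5) = 1/12.
z changes by −(z-row coeff of y)·ratio = −(-4/5)·(1/12) = 1/15.
New z = 48/5 + (1/15) = 29/3.

29/3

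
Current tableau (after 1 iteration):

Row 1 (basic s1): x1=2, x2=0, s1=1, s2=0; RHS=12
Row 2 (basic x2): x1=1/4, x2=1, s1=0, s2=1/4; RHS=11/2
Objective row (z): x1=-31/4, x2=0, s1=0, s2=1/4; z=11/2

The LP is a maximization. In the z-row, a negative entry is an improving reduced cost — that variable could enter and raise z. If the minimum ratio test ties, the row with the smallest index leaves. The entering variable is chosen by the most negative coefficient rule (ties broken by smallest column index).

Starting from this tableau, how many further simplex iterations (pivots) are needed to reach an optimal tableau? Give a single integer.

1

pivot: x1 in, s1 out → z = 52
No improving column remains; optimal.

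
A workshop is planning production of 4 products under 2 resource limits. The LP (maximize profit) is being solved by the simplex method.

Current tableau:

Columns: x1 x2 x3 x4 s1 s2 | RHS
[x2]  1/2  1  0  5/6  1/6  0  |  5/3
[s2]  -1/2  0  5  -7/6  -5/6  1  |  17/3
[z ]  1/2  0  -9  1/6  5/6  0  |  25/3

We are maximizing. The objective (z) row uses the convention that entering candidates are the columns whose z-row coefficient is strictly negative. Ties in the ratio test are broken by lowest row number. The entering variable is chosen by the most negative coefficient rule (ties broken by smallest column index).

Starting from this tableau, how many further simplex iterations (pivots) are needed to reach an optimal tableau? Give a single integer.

3

pivot: x3 in, s2 out → z = 278/15
pivot: x4 in, x2 out → z = 112/5
pivot: s1 in, x4 out → z = 126/5
No improving column remains; optimal.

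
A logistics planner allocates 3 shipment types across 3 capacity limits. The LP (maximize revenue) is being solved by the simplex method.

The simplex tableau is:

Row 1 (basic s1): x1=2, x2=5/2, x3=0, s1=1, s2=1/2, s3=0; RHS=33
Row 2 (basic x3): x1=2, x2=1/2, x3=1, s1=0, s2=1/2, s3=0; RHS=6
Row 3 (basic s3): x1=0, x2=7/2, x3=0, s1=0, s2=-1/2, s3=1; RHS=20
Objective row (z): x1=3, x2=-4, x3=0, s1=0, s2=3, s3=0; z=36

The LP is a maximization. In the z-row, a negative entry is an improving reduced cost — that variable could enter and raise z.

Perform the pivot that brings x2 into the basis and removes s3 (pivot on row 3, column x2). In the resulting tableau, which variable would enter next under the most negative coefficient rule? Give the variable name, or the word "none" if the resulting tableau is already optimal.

Pivot element 7/2. New z-row = old z-row − (-4)·(row 3/(7/2)).
Updated z-row coefficients: x1: 3, x2: 0, x3: 0, s1: 0, s2: 17/7, s3: 8/7.
No coefficient is strictly negative; the tableau after this pivot is optimal.

none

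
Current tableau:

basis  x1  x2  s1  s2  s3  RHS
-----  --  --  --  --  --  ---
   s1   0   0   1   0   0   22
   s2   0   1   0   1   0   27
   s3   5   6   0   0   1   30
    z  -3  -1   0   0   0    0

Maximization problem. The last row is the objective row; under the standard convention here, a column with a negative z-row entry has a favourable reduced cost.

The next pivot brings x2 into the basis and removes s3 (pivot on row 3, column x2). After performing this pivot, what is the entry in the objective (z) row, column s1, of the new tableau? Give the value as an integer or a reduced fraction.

0

Pivot element is row 3, column x2: 6.
Normalize row 3: new (row 3, s1) = 0/6 = 0.
z-row ← z-row − (-1)·(new row 3): 0 − (-1)·0 = 0.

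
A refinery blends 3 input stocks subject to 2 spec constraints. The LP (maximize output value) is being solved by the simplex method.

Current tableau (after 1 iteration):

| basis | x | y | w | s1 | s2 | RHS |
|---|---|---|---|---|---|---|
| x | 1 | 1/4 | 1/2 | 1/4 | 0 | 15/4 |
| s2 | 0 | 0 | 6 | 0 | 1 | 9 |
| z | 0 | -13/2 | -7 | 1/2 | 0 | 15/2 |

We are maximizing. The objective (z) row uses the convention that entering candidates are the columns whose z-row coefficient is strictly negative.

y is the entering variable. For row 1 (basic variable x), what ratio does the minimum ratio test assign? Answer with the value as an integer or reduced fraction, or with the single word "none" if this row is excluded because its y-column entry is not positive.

Ratio = RHS / (y entry) = (15/4) / (1/4) = 15.

15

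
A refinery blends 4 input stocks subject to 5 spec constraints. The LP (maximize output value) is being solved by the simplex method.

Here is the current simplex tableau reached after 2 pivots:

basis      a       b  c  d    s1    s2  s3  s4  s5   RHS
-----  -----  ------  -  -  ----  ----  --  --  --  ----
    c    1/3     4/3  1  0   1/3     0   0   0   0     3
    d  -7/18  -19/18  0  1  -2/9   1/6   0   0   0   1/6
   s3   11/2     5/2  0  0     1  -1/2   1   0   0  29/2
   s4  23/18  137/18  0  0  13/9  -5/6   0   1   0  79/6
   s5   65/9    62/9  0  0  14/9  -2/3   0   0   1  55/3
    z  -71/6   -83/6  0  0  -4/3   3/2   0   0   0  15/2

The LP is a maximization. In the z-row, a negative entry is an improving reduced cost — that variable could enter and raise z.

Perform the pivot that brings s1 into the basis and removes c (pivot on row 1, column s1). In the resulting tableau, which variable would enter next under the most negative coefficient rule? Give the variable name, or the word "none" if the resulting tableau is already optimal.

Pivot element 1/3. New z-row = old z-row − (-4/3)·(row 1/(1/3)).
Updated z-row coefficients: a: -21/2, b: -17/2, c: 4, d: 0, s1: 0, s2: 3/2, s3: 0, s4: 0, s5: 0.
The most negative is -21/2 in column a, so a would enter next.

a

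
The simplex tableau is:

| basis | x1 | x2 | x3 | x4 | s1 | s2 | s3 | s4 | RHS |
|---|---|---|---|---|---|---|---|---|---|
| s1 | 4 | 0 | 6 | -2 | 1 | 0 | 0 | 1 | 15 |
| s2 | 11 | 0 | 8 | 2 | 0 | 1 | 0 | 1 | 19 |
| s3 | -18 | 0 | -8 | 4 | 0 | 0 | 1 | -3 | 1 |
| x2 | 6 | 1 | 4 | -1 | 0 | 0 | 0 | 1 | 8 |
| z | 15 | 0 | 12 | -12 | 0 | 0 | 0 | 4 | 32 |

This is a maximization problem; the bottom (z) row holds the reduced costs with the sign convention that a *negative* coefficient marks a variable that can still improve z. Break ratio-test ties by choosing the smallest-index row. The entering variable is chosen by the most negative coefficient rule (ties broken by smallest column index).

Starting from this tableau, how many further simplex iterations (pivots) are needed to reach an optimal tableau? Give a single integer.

pivot: x4 in, s3 out → z = 35
pivot: x1 in, s2 out → z = 2843/40
pivot: s4 in, x1 out → z = 72
No improving column remains; optimal.

3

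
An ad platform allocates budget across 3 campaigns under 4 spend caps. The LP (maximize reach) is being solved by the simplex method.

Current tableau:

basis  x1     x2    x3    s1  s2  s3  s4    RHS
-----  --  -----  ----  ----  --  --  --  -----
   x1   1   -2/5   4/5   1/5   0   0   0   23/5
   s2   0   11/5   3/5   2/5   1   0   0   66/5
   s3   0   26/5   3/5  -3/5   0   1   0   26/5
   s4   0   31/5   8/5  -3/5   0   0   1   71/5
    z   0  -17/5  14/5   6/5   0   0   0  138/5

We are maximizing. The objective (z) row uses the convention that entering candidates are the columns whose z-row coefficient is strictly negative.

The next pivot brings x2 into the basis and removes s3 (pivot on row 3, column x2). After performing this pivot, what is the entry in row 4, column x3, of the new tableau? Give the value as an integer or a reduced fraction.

Pivot element is row 3, column x2: 26/5.
Normalize row 3: new (row 3, x3) = (3/5)/(26/5) = 3/26.
row 4 ← row 4 − (31/5)·(new row 3): 8/5 − (31/5)·(3/26) = 23/26.

23/26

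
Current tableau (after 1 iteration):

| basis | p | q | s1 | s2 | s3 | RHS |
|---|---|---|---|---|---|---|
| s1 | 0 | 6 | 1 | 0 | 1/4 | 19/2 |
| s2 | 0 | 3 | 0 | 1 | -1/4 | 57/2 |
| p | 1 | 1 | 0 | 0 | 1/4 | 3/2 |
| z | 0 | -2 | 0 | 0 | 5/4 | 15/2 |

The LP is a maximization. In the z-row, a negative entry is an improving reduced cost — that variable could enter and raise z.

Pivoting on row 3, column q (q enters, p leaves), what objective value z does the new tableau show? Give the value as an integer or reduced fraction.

Minimum ratio for q: (3/2)/1 = 3/2.
z changes by −(z-row coeff of q)·ratio = −(-2)·(3/2) = 3.
New z = 15/2 + 3 = 21/2.

21/2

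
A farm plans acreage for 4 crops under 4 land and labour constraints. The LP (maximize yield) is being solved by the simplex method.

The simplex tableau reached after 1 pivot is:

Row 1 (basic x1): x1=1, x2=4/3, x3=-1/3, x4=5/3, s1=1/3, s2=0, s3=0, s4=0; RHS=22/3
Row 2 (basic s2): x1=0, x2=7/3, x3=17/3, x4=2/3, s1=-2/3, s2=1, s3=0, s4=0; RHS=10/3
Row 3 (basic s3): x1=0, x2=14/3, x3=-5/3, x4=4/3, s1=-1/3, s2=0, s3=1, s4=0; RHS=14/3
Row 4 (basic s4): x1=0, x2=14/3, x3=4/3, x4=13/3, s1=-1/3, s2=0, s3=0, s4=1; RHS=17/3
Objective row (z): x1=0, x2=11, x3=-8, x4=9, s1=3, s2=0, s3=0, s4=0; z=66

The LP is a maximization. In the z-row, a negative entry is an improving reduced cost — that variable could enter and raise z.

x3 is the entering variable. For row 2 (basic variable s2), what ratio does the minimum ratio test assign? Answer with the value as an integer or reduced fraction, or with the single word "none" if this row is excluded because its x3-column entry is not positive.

10/17

Ratio = RHS / (x3 entry) = (10/3) / (17/3) = 10/17.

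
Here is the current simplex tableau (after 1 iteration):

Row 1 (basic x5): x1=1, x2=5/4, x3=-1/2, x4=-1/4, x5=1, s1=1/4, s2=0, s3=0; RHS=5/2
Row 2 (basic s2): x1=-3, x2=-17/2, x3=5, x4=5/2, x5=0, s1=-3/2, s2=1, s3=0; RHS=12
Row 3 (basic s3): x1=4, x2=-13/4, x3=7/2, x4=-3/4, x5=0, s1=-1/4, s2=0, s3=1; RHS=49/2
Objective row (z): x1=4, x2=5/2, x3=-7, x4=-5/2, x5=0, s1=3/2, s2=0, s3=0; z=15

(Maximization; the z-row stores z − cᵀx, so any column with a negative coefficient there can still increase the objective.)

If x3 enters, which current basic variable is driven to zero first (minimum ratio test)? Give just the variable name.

Ratios: row 1 (x5): entry -1/2 ≤ 0, skip; row 2 (s2): 12/5 = 12/5; row 3 (s3): (49/2)/(7/2) = 7.
Minimum ratio 12/5 is in the s2 row, so s2 leaves.

s2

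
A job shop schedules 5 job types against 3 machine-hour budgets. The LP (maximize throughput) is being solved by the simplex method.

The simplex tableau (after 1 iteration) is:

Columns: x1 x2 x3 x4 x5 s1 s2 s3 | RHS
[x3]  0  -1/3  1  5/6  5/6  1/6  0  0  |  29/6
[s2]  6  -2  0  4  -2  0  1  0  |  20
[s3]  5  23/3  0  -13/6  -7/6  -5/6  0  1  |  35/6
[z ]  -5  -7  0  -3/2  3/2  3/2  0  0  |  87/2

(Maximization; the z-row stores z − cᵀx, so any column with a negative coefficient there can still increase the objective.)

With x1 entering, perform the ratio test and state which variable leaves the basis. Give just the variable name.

Ratios: row 1 (x3): entry 0 ≤ 0, skip; row 2 (s2): 20/6 = 10/3; row 3 (s3): (35/6)/5 = 7/6.
Minimum ratio 7/6 is in the s3 row, so s3 leaves.

s3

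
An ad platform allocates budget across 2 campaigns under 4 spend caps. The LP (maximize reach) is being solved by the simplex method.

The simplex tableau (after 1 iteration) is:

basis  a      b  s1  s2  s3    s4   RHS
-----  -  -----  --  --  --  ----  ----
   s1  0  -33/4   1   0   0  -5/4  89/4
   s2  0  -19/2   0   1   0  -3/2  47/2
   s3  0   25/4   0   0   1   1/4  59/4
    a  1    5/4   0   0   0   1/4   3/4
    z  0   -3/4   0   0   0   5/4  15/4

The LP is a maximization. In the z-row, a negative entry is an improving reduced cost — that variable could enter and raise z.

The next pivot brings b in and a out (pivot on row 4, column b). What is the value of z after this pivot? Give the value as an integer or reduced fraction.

21/5

Minimum ratio for b: (3/4)/(5/4) = 3/5.
z changes by −(z-row coeff of b)·ratio = −(-3/4)·(3/5) = 9/20.
New z = 15/4 + (9/20) = 21/5.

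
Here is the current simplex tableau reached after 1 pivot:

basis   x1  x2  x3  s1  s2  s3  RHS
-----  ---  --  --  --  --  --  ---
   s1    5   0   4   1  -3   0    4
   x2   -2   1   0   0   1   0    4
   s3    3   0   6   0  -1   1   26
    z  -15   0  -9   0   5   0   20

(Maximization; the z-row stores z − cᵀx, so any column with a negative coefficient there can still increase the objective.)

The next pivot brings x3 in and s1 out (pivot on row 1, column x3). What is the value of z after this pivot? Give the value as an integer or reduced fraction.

29

Minimum ratio for x3: 4/4 = 1.
z changes by −(z-row coeff of x3)·ratio = −(-9)·1 = 9.
New z = 20 + 9 = 29.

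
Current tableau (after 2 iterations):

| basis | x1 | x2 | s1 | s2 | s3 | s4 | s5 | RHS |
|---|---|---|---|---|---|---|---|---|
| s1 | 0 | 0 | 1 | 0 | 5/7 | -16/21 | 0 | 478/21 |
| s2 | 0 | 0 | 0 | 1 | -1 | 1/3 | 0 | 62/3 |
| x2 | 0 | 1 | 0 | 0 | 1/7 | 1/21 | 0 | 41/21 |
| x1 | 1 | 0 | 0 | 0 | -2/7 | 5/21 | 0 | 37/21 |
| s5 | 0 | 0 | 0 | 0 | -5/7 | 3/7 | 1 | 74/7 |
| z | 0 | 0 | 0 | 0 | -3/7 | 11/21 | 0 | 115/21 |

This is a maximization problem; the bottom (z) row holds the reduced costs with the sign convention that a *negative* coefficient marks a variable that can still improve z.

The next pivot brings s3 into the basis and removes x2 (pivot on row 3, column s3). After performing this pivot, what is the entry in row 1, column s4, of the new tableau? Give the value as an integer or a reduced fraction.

-1

Pivot element is row 3, column s3: 1/7.
Normalize row 3: new (row 3, s4) = (1/21)/(1/7) = 1/3.
row 1 ← row 1 − (5/7)·(new row 3): -16/21 − (5/7)·(1/3) = -1.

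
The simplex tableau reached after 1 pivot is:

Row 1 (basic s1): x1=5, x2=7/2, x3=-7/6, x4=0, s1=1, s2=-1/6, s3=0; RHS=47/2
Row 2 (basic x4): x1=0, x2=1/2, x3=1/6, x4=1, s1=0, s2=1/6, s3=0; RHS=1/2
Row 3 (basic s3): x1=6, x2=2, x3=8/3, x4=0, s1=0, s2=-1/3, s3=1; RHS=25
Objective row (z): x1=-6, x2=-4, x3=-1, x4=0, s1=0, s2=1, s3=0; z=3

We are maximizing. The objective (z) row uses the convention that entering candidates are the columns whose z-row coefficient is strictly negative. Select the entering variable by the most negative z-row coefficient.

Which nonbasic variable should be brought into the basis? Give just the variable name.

x1

Objective-row coefficients: x1: -6, x2: -4, x3: -1, x4: 0, s1: 0, s2: 1, s3: 0.
The most negative is -6 in column x1, so x1 enters.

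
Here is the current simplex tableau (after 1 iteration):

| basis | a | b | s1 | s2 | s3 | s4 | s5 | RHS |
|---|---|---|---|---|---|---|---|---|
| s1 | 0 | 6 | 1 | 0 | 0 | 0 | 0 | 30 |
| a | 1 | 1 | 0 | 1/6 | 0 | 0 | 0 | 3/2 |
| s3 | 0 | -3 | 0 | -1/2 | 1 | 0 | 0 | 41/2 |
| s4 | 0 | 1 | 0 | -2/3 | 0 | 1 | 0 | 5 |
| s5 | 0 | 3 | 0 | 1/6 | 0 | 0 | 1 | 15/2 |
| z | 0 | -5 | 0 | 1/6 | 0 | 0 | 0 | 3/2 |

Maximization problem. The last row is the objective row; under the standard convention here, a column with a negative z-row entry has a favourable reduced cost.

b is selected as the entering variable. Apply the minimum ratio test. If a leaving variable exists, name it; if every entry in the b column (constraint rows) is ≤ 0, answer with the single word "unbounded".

Ratios: row 1 (s1): 30/6 = 5; row 2 (a): (3/2)/1 = 3/2; row 3 (s3): entry -3 ≤ 0, skip; row 4 (s4): 5/1 = 5; row 5 (s5): (15/2)/3 = 5/2.
Minimum ratio is in the a row, so a leaves.

a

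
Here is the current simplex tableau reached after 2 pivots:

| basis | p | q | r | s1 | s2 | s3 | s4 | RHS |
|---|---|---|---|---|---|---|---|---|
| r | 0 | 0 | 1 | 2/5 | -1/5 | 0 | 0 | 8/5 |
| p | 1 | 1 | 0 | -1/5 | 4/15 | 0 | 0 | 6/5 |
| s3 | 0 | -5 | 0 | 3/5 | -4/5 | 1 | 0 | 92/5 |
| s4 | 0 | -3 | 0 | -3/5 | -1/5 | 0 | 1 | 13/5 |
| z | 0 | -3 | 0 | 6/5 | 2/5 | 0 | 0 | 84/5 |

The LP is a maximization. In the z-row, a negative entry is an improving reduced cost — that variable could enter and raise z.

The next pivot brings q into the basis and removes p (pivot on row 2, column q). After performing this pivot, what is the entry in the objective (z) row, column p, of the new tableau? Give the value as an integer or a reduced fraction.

3

Pivot element is row 2, column q: 1.
Normalize row 2: new (row 2, p) = 1/1 = 1.
z-row ← z-row − (-3)·(new row 2): 0 − (-3)·1 = 3.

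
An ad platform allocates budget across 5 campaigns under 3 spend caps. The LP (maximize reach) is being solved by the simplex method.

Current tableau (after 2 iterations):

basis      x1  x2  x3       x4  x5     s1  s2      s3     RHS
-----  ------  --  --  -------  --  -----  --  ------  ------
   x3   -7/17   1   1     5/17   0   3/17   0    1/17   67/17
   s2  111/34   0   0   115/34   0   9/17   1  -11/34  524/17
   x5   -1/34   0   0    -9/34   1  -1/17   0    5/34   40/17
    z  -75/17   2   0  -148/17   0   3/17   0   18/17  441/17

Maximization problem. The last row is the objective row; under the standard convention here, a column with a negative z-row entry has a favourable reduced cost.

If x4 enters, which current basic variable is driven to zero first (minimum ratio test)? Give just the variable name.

Ratios: row 1 (x3): (67/17)/(5/17) = 67/5; row 2 (s2): (524/17)/(115/34) = 1048/115; row 3 (x5): entry -9/34 ≤ 0, skip.
Minimum ratio 1048/115 is in the s2 row, so s2 leaves.

s2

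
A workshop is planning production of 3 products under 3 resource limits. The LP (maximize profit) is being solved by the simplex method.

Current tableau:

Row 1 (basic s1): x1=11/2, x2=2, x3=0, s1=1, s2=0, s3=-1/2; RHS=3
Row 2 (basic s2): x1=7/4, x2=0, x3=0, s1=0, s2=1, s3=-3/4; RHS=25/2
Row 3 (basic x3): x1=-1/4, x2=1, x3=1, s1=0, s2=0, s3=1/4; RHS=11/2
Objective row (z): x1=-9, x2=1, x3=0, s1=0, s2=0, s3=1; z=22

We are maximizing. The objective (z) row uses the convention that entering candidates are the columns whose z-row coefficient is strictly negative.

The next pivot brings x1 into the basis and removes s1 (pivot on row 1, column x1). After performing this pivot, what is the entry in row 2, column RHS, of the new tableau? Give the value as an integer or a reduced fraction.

Pivot element is row 1, column x1: 11/2.
Normalize row 1: new (row 1, RHS) = 3/(11/2) = 6/11.
row 2 ← row 2 − (7/4)·(new row 1): 25/2 − (7/4)·(6/11) = 127/11.

127/11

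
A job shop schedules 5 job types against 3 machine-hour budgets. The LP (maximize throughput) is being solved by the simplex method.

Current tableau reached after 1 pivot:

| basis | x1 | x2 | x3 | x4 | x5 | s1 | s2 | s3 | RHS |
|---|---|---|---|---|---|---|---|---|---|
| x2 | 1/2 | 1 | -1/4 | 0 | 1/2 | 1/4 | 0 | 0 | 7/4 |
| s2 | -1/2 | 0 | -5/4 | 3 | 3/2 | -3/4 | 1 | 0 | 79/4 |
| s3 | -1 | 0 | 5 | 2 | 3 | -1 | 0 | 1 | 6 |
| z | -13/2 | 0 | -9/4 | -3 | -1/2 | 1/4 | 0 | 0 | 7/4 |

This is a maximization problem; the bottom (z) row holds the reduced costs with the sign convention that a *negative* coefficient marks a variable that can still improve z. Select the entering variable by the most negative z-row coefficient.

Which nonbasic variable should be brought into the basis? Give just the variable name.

Objective-row coefficients: x1: -13/2, x2: 0, x3: -9/4, x4: -3, x5: -1/2, s1: 1/4, s2: 0, s3: 0.
The most negative is -13/2 in column x1, so x1 enters.

x1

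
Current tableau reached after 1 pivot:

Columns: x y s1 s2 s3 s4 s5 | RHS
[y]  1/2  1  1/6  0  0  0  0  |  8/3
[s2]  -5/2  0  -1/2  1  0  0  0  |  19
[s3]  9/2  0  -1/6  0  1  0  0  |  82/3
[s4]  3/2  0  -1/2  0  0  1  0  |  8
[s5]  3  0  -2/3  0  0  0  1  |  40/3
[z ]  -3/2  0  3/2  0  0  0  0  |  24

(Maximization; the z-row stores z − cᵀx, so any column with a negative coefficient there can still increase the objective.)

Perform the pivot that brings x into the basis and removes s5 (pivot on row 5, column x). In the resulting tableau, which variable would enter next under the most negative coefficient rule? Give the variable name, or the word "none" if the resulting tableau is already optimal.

Pivot element 3. New z-row = old z-row − (-3/2)·(row 5/3).
Updated z-row coefficients: x: 0, y: 0, s1: 7/6, s2: 0, s3: 0, s4: 0, s5: 1/2.
No coefficient is strictly negative; the tableau after this pivot is optimal.

none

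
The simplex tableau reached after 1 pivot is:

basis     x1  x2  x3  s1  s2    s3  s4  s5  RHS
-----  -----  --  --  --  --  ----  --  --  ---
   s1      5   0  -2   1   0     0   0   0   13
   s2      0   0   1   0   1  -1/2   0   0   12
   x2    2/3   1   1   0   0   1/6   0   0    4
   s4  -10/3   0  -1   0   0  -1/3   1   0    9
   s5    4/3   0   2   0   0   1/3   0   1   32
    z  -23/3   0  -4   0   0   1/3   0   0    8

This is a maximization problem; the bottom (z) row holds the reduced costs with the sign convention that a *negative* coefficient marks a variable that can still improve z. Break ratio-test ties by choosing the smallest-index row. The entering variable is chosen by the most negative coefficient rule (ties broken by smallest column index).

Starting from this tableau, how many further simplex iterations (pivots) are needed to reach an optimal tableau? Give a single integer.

pivot: x1 in, s1 out → z = 419/15
pivot: x3 in, x2 out → z = 771/19
No improving column remains; optimal.

2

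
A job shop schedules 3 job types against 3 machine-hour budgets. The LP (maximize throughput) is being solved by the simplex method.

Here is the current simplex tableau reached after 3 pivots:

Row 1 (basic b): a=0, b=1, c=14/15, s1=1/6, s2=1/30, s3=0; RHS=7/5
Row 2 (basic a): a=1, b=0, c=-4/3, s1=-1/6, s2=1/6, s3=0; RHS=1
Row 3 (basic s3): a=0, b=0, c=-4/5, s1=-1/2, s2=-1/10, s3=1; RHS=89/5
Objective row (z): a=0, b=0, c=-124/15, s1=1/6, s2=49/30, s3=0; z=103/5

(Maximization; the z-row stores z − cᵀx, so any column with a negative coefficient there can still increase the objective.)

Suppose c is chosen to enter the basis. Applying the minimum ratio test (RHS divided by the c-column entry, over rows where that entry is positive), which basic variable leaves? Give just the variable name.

Ratios: row 1 (b): (7/5)/(14/15) = 3/2; row 2 (a): entry -4/3 ≤ 0, skip; row 3 (s3): entry -4/5 ≤ 0, skip.
Minimum ratio 3/2 is in the b row, so b leaves.

b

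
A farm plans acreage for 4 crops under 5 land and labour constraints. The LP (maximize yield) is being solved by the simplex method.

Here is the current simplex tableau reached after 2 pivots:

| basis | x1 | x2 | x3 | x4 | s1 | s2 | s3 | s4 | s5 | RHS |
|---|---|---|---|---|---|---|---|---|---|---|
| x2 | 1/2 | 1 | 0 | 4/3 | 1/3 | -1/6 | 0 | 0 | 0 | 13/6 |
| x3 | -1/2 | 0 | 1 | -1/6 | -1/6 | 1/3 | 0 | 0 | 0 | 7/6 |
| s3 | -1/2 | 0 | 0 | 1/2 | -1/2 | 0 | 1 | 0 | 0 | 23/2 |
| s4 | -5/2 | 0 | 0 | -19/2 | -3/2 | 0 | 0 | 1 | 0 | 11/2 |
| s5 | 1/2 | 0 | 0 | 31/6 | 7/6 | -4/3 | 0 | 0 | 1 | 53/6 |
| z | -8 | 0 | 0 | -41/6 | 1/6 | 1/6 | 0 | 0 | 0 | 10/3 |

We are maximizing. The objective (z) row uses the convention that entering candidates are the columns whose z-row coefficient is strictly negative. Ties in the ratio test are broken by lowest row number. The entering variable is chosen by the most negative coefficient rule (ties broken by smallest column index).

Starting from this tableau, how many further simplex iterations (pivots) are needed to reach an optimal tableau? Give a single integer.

pivot: x1 in, x2 out → z = 38
pivot: s2 in, x3 out → z = 88
No improving column remains; optimal.

2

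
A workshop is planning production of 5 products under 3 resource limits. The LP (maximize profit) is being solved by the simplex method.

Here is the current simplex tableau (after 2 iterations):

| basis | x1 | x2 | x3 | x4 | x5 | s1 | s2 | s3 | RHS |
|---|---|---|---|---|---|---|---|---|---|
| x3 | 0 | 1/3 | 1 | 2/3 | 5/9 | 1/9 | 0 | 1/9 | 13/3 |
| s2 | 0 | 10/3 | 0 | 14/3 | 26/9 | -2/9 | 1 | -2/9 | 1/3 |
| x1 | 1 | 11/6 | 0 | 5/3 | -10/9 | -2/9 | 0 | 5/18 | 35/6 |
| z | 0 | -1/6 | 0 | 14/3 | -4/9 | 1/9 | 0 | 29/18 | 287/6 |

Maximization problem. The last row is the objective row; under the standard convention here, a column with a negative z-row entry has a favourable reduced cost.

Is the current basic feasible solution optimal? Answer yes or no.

Column x2 has objective-row coefficient -1/6, which is negative; an improving pivot exists, so not yet optimal.

no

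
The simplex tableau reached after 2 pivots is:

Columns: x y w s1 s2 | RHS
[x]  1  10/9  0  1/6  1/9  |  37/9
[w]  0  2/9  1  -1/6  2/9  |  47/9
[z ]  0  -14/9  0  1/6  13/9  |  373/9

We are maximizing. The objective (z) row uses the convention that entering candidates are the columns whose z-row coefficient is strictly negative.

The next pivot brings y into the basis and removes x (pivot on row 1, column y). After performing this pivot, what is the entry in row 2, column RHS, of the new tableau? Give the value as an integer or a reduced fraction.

Pivot element is row 1, column y: 10/9.
Normalize row 1: new (row 1, RHS) = (37/9)/(10/9) = 37/10.
row 2 ← row 2 − (2/9)·(new row 1): 47/9 − (2/9)·(37/10) = 22/5.

22/5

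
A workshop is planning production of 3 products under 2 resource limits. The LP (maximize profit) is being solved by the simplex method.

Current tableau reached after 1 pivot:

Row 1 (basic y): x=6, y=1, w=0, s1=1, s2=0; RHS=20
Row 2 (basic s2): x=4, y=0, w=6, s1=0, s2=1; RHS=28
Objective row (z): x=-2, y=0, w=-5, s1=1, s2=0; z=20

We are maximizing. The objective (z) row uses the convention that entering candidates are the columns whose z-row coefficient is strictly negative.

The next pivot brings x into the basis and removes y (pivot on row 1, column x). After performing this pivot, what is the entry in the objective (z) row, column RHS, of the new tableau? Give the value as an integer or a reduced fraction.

Pivot element is row 1, column x: 6.
Normalize row 1: new (row 1, RHS) = 20/6 = 10/3.
z-row ← z-row − (-2)·(new row 1): 20 − (-2)·(10/3) = 80/3.

80/3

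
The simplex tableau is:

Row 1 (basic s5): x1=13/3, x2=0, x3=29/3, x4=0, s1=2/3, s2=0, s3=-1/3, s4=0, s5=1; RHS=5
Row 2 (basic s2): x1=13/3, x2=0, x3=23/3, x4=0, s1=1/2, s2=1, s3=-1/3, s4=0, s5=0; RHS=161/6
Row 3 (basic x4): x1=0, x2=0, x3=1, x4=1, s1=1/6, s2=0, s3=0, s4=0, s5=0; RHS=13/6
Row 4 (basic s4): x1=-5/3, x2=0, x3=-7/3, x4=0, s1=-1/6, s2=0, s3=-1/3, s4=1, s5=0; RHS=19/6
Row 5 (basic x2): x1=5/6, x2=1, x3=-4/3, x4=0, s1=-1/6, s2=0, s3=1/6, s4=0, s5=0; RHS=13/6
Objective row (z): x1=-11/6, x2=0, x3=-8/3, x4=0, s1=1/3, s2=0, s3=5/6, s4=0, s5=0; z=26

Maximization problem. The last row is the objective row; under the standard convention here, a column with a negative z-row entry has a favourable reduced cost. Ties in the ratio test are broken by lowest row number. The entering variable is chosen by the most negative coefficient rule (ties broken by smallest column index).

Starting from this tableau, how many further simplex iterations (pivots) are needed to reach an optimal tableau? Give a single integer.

pivot: x3 in, s5 out → z = 794/29
pivot: x1 in, x3 out → z = 731/26
No improving column remains; optimal.

2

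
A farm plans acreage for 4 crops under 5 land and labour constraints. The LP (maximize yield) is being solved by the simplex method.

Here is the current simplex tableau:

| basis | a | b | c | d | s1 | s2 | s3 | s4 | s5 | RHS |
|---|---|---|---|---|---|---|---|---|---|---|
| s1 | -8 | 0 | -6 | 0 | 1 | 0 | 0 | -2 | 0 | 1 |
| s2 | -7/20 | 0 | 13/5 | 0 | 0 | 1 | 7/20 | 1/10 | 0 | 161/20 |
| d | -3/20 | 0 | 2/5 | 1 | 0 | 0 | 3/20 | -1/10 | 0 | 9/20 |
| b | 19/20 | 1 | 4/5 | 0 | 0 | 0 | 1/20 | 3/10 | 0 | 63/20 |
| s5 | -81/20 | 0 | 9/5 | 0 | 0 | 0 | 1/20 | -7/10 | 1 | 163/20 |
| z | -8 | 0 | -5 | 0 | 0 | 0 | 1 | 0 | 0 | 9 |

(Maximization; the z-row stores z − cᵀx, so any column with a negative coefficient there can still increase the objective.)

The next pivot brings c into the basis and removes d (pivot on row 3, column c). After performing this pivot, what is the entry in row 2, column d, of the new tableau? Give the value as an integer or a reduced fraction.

Pivot element is row 3, column c: 2/5.
Normalize row 3: new (row 3, d) = 1/(2/5) = 5/2.
row 2 ← row 2 − (13/5)·(new row 3): 0 − (13/5)·(5/2) = -13/2.

-13/2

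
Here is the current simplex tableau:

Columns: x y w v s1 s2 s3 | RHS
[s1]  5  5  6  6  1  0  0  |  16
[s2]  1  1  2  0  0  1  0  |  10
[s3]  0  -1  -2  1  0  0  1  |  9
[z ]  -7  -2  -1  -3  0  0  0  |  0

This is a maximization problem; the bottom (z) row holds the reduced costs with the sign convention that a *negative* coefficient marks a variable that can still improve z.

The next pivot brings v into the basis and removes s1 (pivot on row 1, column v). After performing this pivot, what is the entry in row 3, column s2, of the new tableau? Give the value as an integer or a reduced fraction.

Pivot element is row 1, column v: 6.
Normalize row 1: new (row 1, s2) = 0/6 = 0.
row 3 ← row 3 − 1·(new row 1): 0 − 1·0 = 0.

0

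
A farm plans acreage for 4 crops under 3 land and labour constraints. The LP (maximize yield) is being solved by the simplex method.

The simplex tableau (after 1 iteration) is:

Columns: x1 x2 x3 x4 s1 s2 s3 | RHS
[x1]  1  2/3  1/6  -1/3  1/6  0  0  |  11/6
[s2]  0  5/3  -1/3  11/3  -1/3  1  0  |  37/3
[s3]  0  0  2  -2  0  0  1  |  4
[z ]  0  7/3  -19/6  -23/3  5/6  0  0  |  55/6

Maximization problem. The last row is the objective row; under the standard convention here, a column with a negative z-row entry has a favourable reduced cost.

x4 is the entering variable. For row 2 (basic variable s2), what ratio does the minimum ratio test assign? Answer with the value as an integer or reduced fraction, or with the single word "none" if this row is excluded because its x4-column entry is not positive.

37/11

Ratio = RHS / (x4 entry) = (37/3) / (11/3) = 37/11.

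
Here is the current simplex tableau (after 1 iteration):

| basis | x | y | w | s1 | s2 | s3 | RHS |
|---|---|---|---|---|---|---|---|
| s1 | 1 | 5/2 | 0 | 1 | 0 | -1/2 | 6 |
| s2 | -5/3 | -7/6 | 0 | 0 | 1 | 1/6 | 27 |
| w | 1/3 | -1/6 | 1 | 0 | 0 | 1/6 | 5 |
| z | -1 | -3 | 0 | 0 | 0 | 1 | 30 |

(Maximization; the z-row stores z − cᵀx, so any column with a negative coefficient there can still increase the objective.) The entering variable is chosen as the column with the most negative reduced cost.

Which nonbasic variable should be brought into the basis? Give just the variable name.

y

Objective-row coefficients: x: -1, y: -3, w: 0, s1: 0, s2: 0, s3: 1.
The most negative is -3 in column y, so y enters.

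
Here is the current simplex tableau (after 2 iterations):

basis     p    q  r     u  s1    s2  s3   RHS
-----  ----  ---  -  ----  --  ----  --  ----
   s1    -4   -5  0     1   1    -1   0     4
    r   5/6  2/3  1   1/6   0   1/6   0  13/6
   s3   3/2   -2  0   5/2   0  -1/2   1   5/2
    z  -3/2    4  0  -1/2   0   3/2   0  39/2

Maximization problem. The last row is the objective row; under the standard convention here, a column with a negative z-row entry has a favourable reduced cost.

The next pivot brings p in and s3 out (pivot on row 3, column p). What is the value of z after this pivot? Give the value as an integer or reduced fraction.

22

Minimum ratio for p: (5/2)/(3/2) = 5/3.
z changes by −(z-row coeff of p)·ratio = −(-3/2)·(5/3) = 5/2.
New z = 39/2 + (5/2) = 22.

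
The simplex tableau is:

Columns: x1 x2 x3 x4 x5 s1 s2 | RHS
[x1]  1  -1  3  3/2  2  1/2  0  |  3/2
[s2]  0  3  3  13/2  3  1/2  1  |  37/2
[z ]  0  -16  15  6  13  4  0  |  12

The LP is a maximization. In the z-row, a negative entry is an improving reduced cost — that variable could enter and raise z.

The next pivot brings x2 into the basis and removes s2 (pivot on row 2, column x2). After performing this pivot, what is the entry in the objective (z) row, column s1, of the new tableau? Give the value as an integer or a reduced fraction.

Pivot element is row 2, column x2: 3.
Normalize row 2: new (row 2, s1) = (1/2)/3 = 1/6.
z-row ← z-row − (-16)·(new row 2): 4 − (-16)·(1/6) = 20/3.

20/3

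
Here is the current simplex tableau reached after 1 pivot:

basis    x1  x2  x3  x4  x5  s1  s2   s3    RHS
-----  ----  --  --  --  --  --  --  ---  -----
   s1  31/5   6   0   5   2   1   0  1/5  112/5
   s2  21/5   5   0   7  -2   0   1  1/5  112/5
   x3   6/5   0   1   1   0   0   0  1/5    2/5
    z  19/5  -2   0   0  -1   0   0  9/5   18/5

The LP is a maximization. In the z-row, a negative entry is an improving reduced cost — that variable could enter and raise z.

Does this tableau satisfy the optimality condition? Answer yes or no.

no

Column x2 has objective-row coefficient -2, which is negative; an improving pivot exists, so not yet optimal.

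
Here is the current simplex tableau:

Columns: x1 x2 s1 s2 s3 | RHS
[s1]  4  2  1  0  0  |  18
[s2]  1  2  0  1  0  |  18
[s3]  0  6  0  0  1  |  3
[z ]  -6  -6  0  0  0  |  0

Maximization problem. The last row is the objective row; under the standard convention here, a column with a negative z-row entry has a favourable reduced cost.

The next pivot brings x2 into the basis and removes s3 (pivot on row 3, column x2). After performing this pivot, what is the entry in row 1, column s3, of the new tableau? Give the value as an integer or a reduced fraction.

-1/3

Pivot element is row 3, column x2: 6.
Normalize row 3: new (row 3, s3) = 1/6 = 1/6.
row 1 ← row 1 − 2·(new row 3): 0 − 2·(1/6) = -1/3.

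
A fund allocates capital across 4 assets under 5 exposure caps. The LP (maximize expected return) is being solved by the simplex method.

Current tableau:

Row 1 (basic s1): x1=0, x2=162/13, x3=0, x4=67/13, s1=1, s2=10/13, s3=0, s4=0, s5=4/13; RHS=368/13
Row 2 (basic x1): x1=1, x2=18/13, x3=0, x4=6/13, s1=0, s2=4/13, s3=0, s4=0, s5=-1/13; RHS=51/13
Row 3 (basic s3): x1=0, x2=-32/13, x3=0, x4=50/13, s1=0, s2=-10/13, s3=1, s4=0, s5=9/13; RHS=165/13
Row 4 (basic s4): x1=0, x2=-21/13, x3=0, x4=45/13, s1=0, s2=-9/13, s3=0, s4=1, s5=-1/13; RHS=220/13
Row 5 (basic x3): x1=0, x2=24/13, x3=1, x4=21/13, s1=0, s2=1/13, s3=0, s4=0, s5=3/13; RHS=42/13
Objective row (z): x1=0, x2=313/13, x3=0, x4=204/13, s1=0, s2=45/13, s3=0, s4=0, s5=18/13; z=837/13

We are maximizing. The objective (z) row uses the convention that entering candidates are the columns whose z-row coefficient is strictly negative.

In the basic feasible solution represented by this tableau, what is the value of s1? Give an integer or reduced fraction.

s1 is basic (row 1); its value is the RHS of that row: 368/13.

368/13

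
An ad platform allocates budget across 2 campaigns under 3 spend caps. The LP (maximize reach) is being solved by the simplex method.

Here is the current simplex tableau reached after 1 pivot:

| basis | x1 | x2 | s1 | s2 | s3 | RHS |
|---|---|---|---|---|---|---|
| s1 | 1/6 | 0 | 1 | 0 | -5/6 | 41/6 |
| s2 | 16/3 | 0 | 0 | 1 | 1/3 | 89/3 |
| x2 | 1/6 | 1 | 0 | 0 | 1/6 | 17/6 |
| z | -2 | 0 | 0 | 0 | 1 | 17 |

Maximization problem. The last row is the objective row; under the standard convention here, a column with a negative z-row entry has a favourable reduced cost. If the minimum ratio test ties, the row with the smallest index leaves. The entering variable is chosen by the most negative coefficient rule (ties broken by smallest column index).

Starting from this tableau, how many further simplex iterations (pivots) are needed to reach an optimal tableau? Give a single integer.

1

pivot: x1 in, s2 out → z = 225/8
No improving column remains; optimal.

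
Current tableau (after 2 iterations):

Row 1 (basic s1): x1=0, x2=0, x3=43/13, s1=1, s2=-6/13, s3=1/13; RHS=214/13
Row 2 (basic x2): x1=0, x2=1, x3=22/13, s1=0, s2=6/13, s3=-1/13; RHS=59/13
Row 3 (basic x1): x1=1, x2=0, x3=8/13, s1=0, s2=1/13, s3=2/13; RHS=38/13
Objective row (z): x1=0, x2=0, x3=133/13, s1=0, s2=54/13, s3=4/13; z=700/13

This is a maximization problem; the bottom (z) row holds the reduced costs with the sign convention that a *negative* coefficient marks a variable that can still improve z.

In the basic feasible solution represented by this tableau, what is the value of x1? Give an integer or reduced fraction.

x1 is basic (row 3); its value is the RHS of that row: 38/13.

38/13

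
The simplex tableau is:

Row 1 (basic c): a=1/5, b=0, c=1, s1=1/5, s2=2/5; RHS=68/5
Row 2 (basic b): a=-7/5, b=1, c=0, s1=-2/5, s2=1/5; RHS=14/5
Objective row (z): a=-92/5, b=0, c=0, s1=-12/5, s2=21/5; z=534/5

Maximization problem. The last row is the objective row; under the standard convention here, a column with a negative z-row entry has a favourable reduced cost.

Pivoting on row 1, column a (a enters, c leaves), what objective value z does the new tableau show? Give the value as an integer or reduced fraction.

Minimum ratio for a: (68/5)/(1/5) = 68.
z changes by −(z-row coeff of a)·ratio = −(-92/5)·68 = 6256/5.
New z = 534/5 + (6256/5) = 1358.

1358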